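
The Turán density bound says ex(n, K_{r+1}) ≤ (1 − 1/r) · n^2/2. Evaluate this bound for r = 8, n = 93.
Turán density bound = (7/8) · 93^2/2 = 60543/16 ≈ 3783.9375

Turán's theorem: ex(n, K_{r+1}) is achieved by the complete r-partite Turán graph T(n, r) with parts as balanced as possible, and is at most (1 − 1/r) · n^2/2. For r = 8, n = 93: the density bound is (7/8) · 8649/2 = 60543/16 ≈ 3783.9375. The integer-valued extremum is e(T(93, 8)) = 3783, which is strictly less than the density bound 60543/16 since 8 ∤ 93 (the parts of T(93, 8) cannot all be equal).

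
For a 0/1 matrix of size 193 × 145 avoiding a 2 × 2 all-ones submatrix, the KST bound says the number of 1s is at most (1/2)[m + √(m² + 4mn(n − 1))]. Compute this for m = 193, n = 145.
z(193, 145; 2, 2) ≤ (1/2)[193 + √(193² + 4·193·145·144)] = (1/2)[193 + √16156609] = 2106.2642

Kővári–Sós–Turán: let r_1, ..., r_193 be the row sums and z = Σ r_i the total number of 1s. Each pair of columns can share at most one row with both entries 1 (else a 2×2 all-ones block appears), so Σ_i C(r_i, 2) ≤ C(145, 2) = 10440. By convexity Σ_i C(r_i, 2) ≥ 193·C(z/193, 2) = z(z − 193)/(2·193), giving z² − 193z − 193·145·144 ≤ 0 and hence z ≤ (1/2)[193 + √(37249 + 4·4029840)] = (1/2)[193 + √16156609] ≈ (1/2)(193 + 4019.5285) = 2106.2642.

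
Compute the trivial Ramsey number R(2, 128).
R(2, 128) = 128

R(2, k) = k for all k ≥ 2: in a 2-colouring of K_k, either some edge is red (a red K_2) or all edges are blue (a blue K_k). And K_{127} coloured all-blue has no blue K_128, so R(2, 128) > 127. Hence R(2, 128) = 128.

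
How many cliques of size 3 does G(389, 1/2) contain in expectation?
E[# K_3] = C(389, 3) · (1/2)^C(3, 2) = 9735114 / 2^3 = 4867557/4 = 1216889.25

For each 3-subset S of vertices (there are C(389, 3) = 9735114 such S), let X_S = 1 if S induces a K_3 (all C(3, 2) = 3 edges present). Then P(X_S = 1) = (1/2)^3 = 1/8. By linearity of expectation, E[# K_3] = C(389, 3) · (1/2)^3 = 9735114 / 8 = 4867557/4 = 1216889.25.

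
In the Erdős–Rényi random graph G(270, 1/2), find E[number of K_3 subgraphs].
E[# K_3] = C(270, 3) · (1/2)^C(3, 2) = 3244140 / 2^3 = 811035/2 = 405517.5

For each 3-subset S of vertices (there are C(270, 3) = 3244140 such S), let X_S = 1 if S induces a K_3 (all C(3, 2) = 3 edges present). Then P(X_S = 1) = (1/2)^3 = 1/8. By linearity of expectation, E[# K_3] = C(270, 3) · (1/2)^3 = 3244140 / 8 = 811035/2 = 405517.5.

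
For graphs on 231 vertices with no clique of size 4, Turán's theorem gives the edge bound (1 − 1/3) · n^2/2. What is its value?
Turán density bound = (2/3) · 231^2/2 = 17787

Turán's theorem: ex(n, K_{r+1}) is achieved by the complete r-partite Turán graph T(n, r) with parts as balanced as possible, and is at most (1 − 1/r) · n^2/2. For r = 3, n = 231: the density bound is (2/3) · 53361/2 = 17787. Since 3 ∣ 231, the Turán graph T(231, 3) has parts of equal size 77, and its edge count e(T(231, 3)) = 17787 attains the density bound exactly.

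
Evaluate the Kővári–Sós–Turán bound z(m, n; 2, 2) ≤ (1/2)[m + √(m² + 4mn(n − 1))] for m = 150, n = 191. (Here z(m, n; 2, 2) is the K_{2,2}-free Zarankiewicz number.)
z(150, 191; 2, 2) ≤ (1/2)[150 + √(150² + 4·150·191·190)] = (1/2)[150 + √21796500] = 2409.3361

Kővári–Sós–Turán: let r_1, ..., r_150 be the row sums and z = Σ r_i the total number of 1s. Each pair of columns can share at most one row with both entries 1 (else a 2×2 all-ones block appears), so Σ_i C(r_i, 2) ≤ C(191, 2) = 18145. By convexity Σ_i C(r_i, 2) ≥ 150·C(z/150, 2) = z(z − 150)/(2·150), giving z² − 150z − 150·191·190 ≤ 0 and hence z ≤ (1/2)[150 + √(22500 + 4·5443500)] = (1/2)[150 + √21796500] ≈ (1/2)(150 + 4668.6722) = 2409.3361.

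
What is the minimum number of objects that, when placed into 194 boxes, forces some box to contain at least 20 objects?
n = (20 − 1)·194 + 1 = 3687

By the generalised pigeonhole principle, to guarantee some box contains ≥ r objects we need more than (r − 1) · k objects total. Threshold: n = (r − 1) · k + 1. With r = 20 and k = 194: n = 19 · 194 + 1 = 3686 + 1 = 3687. For n = 3686 = 19 · 194, we can put exactly 19 objects in every box, avoiding 20 in any single one — so 3687 is tight.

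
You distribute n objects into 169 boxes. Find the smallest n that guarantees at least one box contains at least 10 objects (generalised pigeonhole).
n = (10 − 1)·169 + 1 = 1522

By the generalised pigeonhole principle, to guarantee some box contains ≥ r objects we need more than (r − 1) · k objects total. Threshold: n = (r − 1) · k + 1. With r = 10 and k = 169: n = 9 · 169 + 1 = 1521 + 1 = 1522. For n = 1521 = 9 · 169, we can put exactly 9 objects in every box, avoiding 10 in any single one — so 1522 is tight.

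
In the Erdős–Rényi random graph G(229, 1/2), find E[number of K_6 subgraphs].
E[# K_6] = C(229, 6) · (1/2)^C(6, 2) = 187500601680 / 2^15 = 11718787605/2048 ≈ 5722064.260254

For each 6-subset S of vertices (there are C(229, 6) = 187500601680 such S), let X_S = 1 if S induces a K_6 (all C(6, 2) = 15 edges present). Then P(X_S = 1) = (1/2)^15 = 1/32768. By linearity of expectation, E[# K_6] = C(229, 6) · (1/2)^15 = 187500601680 / 32768 = 11718787605/2048 ≈ 5722064.260254.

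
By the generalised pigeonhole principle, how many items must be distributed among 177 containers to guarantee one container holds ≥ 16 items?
n = (16 − 1)·177 + 1 = 2656

By the generalised pigeonhole principle, to guarantee some box contains ≥ r objects we need more than (r − 1) · k objects total. Threshold: n = (r − 1) · k + 1. With r = 16 and k = 177: n = 15 · 177 + 1 = 2655 + 1 = 2656. For n = 2655 = 15 · 177, we can put exactly 15 objects in every box, avoiding 16 in any single one — so 2656 is tight.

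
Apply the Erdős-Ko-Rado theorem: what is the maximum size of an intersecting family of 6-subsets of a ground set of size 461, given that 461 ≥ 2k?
max |F| = C(460, 5) = 167932901592

The Erdős-Ko-Rado theorem states: for n ≥ 2k, an intersecting family of k-subsets of an n-element set has size at most C(n − 1, k − 1), with equality for 'star' families {A ⊆ [n] : |A| = k, i ∈ A} (fix an element i). For n = 461, k = 6: C(460, 5) = 167932901592.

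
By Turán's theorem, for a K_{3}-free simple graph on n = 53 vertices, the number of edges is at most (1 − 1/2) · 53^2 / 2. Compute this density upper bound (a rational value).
Turán density bound = (1/2) · 53^2/2 = 2809/4 ≈ 702.25

Turán's theorem: ex(n, K_{r+1}) is achieved by the complete r-partite Turán graph T(n, r) with parts as balanced as possible, and is at most (1 − 1/r) · n^2/2. For r = 2, n = 53: the density bound is (1/2) · 2809/2 = 2809/4 ≈ 702.25. The integer-valued extremum is e(T(53, 2)) = 702, which is strictly less than the density bound 2809/4 since 2 ∤ 53 (the parts of T(53, 2) cannot all be equal).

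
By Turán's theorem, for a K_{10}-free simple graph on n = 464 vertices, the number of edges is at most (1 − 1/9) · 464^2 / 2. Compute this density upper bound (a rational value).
Turán density bound = (8/9) · 464^2/2 = 861184/9 ≈ 95687.1111

Turán's theorem: ex(n, K_{r+1}) is achieved by the complete r-partite Turán graph T(n, r) with parts as balanced as possible, and is at most (1 − 1/r) · n^2/2. For r = 9, n = 464: the density bound is (8/9) · 215296/2 = 861184/9 ≈ 95687.1111. The integer-valued extremum is e(T(464, 9)) = 95686, which is strictly less than the density bound 861184/9 since 9 ∤ 464 (the parts of T(464, 9) cannot all be equal).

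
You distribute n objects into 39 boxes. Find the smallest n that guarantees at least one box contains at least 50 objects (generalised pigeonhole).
n = (50 − 1)·39 + 1 = 1912

By the generalised pigeonhole principle, to guarantee some box contains ≥ r objects we need more than (r − 1) · k objects total. Threshold: n = (r − 1) · k + 1. With r = 50 and k = 39: n = 49 · 39 + 1 = 1911 + 1 = 1912. For n = 1911 = 49 · 39, we can put exactly 49 objects in every box, avoiding 50 in any single one — so 1912 is tight.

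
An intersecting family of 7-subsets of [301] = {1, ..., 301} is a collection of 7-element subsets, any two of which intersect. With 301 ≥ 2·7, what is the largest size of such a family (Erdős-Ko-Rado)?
max |F| = C(300, 6) = 962822846700

The Erdős-Ko-Rado theorem states: for n ≥ 2k, an intersecting family of k-subsets of an n-element set has size at most C(n − 1, k − 1), with equality for 'star' families {A ⊆ [n] : |A| = k, i ∈ A} (fix an element i). For n = 301, k = 7: C(300, 6) = 962822846700.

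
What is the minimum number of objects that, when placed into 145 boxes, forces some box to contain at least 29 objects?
n = (29 − 1)·145 + 1 = 4061

By the generalised pigeonhole principle, to guarantee some box contains ≥ r objects we need more than (r − 1) · k objects total. Threshold: n = (r − 1) · k + 1. With r = 29 and k = 145: n = 28 · 145 + 1 = 4060 + 1 = 4061. For n = 4060 = 28 · 145, we can put exactly 28 objects in every box, avoiding 29 in any single one — so 4061 is tight.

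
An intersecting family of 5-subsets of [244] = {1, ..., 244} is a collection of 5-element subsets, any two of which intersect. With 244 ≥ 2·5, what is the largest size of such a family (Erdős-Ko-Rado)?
max |F| = C(243, 4) = 141722460

Erdős-Ko-Rado (1961): when n ≥ 2k, max |F| = C(n−1, k−1). The bound is attained by the star {A : i ∈ A} for any fixed i ∈ [n]. Here C(244−1, 5−1) = C(243, 4) = 141722460.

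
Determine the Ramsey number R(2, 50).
R(2, 50) = 50

R(2, k) = k for all k ≥ 2: in a 2-colouring of K_k, either some edge is red (a red K_2) or all edges are blue (a blue K_k). And K_{49} coloured all-blue has no blue K_50, so R(2, 50) > 49. Hence R(2, 50) = 50.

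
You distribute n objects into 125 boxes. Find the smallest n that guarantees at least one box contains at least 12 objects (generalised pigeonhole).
n = (12 − 1)·125 + 1 = 1376

By the generalised pigeonhole principle, to guarantee some box contains ≥ r objects we need more than (r − 1) · k objects total. Threshold: n = (r − 1) · k + 1. With r = 12 and k = 125: n = 11 · 125 + 1 = 1375 + 1 = 1376. For n = 1375 = 11 · 125, we can put exactly 11 objects in every box, avoiding 12 in any single one — so 1376 is tight.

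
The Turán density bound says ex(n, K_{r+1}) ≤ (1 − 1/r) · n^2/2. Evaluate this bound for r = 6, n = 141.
Turán density bound = (5/6) · 141^2/2 = 33135/4 ≈ 8283.75

Turán's theorem: ex(n, K_{r+1}) is achieved by the complete r-partite Turán graph T(n, r) with parts as balanced as possible, and is at most (1 − 1/r) · n^2/2. For r = 6, n = 141: the density bound is (5/6) · 19881/2 = 33135/4 ≈ 8283.75. The integer-valued extremum is e(T(141, 6)) = 8283, which is strictly less than the density bound 33135/4 since 6 ∤ 141 (the parts of T(141, 6) cannot all be equal).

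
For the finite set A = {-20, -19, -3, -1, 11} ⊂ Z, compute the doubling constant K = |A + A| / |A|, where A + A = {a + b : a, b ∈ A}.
K = |A + A| / |A| = 15/5 = 3

Enumerate A + A = {a + b : a, b ∈ A}. With |A| = 5, there are |A|^2 = 25 ordered sum pairs; collecting distinct values, A + A = {-40, -39, -38, -23, -22, -21, -20, -9, -8, -6, -4, -2, 8, 10, 22}, so |A + A| = 15. Thus K = 15/5 = 3. For comparison, the minimum possible |A + A| over all 5-element sets is 2·5 − 1 = 9 (so min K = 9/5), attained only by arithmetic progressions.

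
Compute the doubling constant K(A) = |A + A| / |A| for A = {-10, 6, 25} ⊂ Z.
K = |A + A| / |A| = 6/3 = 2

Enumerate A + A = {a + b : a, b ∈ A}. With |A| = 3, there are |A|^2 = 9 ordered sum pairs; collecting distinct values, A + A = {-20, -4, 12, 15, 31, 50}, so |A + A| = 6. Thus K = 6/3 = 2. For comparison, the minimum possible |A + A| over all 3-element sets is 2·3 − 1 = 5 (so min K = 5/3), attained only by arithmetic progressions.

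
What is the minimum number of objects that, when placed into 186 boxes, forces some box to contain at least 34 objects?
n = (34 − 1)·186 + 1 = 6139

By the generalised pigeonhole principle, to guarantee some box contains ≥ r objects we need more than (r − 1) · k objects total. Threshold: n = (r − 1) · k + 1. With r = 34 and k = 186: n = 33 · 186 + 1 = 6138 + 1 = 6139. For n = 6138 = 33 · 186, we can put exactly 33 objects in every box, avoiding 34 in any single one — so 6139 is tight.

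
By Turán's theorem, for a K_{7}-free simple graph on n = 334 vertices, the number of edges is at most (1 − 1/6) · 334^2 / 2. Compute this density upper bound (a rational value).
Turán density bound = (5/6) · 334^2/2 = 139445/3 ≈ 46481.6667

Turán's theorem: ex(n, K_{r+1}) is achieved by the complete r-partite Turán graph T(n, r) with parts as balanced as possible, and is at most (1 − 1/r) · n^2/2. For r = 6, n = 334: the density bound is (5/6) · 111556/2 = 139445/3 ≈ 46481.6667. The integer-valued extremum is e(T(334, 6)) = 46481, which is strictly less than the density bound 139445/3 since 6 ∤ 334 (the parts of T(334, 6) cannot all be equal).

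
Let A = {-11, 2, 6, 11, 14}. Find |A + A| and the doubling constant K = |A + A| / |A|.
K = |A + A| / |A| = 15/5 = 3

Enumerate A + A = {a + b : a, b ∈ A}. With |A| = 5, there are |A|^2 = 25 ordered sum pairs; collecting distinct values, A + A = {-22, -9, -5, 0, 3, 4, 8, 12, 13, 16, 17, 20, 22, 25, 28}, so |A + A| = 15. Thus K = 15/5 = 3. For comparison, the minimum possible |A + A| over all 5-element sets is 2·5 − 1 = 9 (so min K = 9/5), attained only by arithmetic progressions.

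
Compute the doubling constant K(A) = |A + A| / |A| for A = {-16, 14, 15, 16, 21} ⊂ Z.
K = |A + A| / |A| = 14/5

Enumerate A + A = {a + b : a, b ∈ A}. With |A| = 5, there are |A|^2 = 25 ordered sum pairs; collecting distinct values, A + A = {-32, -2, -1, 0, 5, 28, 29, 30, 31, 32, 35, 36, 37, 42}, so |A + A| = 14. Thus K = 14/5. For comparison, the minimum possible |A + A| over all 5-element sets is 2·5 − 1 = 9 (so min K = 9/5), attained only by arithmetic progressions.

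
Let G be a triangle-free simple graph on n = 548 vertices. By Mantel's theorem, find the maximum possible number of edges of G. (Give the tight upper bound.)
ex(548, K_3) = ⌊548^2/4⌋ = 75076

Mantel (1907): a triangle-free graph on n vertices has at most ⌊n^2/4⌋ edges, with equality for the complete bipartite graph K_{⌊n/2⌋, ⌈n/2⌉}. For n = 548: ⌊548^2/4⌋ = ⌊300304/4⌋ = 75076. The extremal graph is K_{274, 274}, which has 274·274 = 75076 edges.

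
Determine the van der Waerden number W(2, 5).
W(2, 5) = 178

W(2, 5) = 178. The lower bound W(2, 5) > 177 comes from an explicit good 2-colouring of [1, 177]; the upper bound W(2, 5) ≤ 178 was verified by exhaustive search over 2-colourings of [1, 178].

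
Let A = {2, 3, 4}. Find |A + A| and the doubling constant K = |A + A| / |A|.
K = |A + A| / |A| = 5/3

Enumerate A + A = {a + b : a, b ∈ A}. With |A| = 3, there are |A|^2 = 9 ordered sum pairs; collecting distinct values, A + A = {4, 5, 6, 7, 8}, so |A + A| = 5. Thus K = 5/3. Here |A + A| = 2|A| − 1 = 5, the minimum possible — so K = 5/3 is minimal, which holds iff A is an arithmetic progression.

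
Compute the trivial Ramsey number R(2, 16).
R(2, 16) = 16

R(2, k) = k for all k ≥ 2: in a 2-colouring of K_k, either some edge is red (a red K_2) or all edges are blue (a blue K_k). And K_{15} coloured all-blue has no blue K_16, so R(2, 16) > 15. Hence R(2, 16) = 16.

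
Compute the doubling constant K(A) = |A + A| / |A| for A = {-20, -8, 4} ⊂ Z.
K = |A + A| / |A| = 5/3

Enumerate A + A = {a + b : a, b ∈ A}. With |A| = 3, there are |A|^2 = 9 ordered sum pairs; collecting distinct values, A + A = {-40, -28, -16, -4, 8}, so |A + A| = 5. Thus K = 5/3. Here |A + A| = 2|A| − 1 = 5, the minimum possible — so K = 5/3 is minimal, which holds iff A is an arithmetic progression.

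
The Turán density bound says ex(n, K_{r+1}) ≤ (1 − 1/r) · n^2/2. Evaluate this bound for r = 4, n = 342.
Turán density bound = (3/4) · 342^2/2 = 87723/2 ≈ 43861.5

Turán's theorem: ex(n, K_{r+1}) is achieved by the complete r-partite Turán graph T(n, r) with parts as balanced as possible, and is at most (1 − 1/r) · n^2/2. For r = 4, n = 342: the density bound is (3/4) · 116964/2 = 87723/2 ≈ 43861.5. The integer-valued extremum is e(T(342, 4)) = 43861, which is strictly less than the density bound 87723/2 since 4 ∤ 342 (the parts of T(342, 4) cannot all be equal).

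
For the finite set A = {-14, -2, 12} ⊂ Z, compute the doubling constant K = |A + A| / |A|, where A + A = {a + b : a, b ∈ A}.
K = |A + A| / |A| = 6/3 = 2

Enumerate A + A = {a + b : a, b ∈ A}. With |A| = 3, there are |A|^2 = 9 ordered sum pairs; collecting distinct values, A + A = {-28, -16, -4, -2, 10, 24}, so |A + A| = 6. Thus K = 6/3 = 2. For comparison, the minimum possible |A + A| over all 3-element sets is 2·3 − 1 = 5 (so min K = 5/3), attained only by arithmetic progressions.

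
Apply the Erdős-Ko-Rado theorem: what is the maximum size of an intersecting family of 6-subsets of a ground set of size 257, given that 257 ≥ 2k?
max |F| = C(256, 5) = 8809549056

The Erdős-Ko-Rado theorem states: for n ≥ 2k, an intersecting family of k-subsets of an n-element set has size at most C(n − 1, k − 1), with equality for 'star' families {A ⊆ [n] : |A| = k, i ∈ A} (fix an element i). For n = 257, k = 6: C(256, 5) = 8809549056.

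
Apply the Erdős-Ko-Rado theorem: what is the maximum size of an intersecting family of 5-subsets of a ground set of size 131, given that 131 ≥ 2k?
max |F| = C(130, 4) = 11358880

Erdős-Ko-Rado (1961): when n ≥ 2k, max |F| = C(n−1, k−1). The bound is attained by the star {A : i ∈ A} for any fixed i ∈ [n]. Here C(131−1, 5−1) = C(130, 4) = 11358880.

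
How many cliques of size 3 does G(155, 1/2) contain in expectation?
E[# K_3] = C(155, 3) · (1/2)^C(3, 2) = 608685 / 2^3 = 76085.625

For each 3-subset S of vertices (there are C(155, 3) = 608685 such S), let X_S = 1 if S induces a K_3 (all C(3, 2) = 3 edges present). Then P(X_S = 1) = (1/2)^3 = 1/8. By linearity of expectation, E[# K_3] = C(155, 3) · (1/2)^3 = 608685 / 8 = 76085.625.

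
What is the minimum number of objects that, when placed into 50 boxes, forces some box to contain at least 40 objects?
n = (40 − 1)·50 + 1 = 1951

By the generalised pigeonhole principle, to guarantee some box contains ≥ r objects we need more than (r − 1) · k objects total. Threshold: n = (r − 1) · k + 1. With r = 40 and k = 50: n = 39 · 50 + 1 = 1950 + 1 = 1951. For n = 1950 = 39 · 50, we can put exactly 39 objects in every box, avoiding 40 in any single one — so 1951 is tight.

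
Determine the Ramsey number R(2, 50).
R(2, 50) = 50

R(2, k) = k for all k ≥ 2: in a 2-colouring of K_k, either some edge is red (a red K_2) or all edges are blue (a blue K_k). And K_{49} coloured all-blue has no blue K_50, so R(2, 50) > 49. Hence R(2, 50) = 50.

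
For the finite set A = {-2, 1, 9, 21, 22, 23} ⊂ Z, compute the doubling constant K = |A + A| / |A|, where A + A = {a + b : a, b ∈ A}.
K = |A + A| / |A| = 20/6 = 10/3

Enumerate A + A = {a + b : a, b ∈ A}. With |A| = 6, there are |A|^2 = 36 ordered sum pairs; collecting distinct values, A + A = {-4, -1, 2, 7, 10, 18, 19, 20, 21, 22, 23, 24, 30, 31, 32, 42, 43, 44, 45, 46}, so |A + A| = 20. Thus K = 20/6 = 10/3. For comparison, the minimum possible |A + A| over all 6-element sets is 2·6 − 1 = 11 (so min K = 11/6), attained only by arithmetic progressions.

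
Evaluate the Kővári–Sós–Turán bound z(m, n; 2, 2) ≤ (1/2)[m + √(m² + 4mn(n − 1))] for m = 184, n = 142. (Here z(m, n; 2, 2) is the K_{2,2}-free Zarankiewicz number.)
z(184, 142; 2, 2) ≤ (1/2)[184 + √(184² + 4·184·142·141)] = (1/2)[184 + √14770048] = 2013.591

Kővári–Sós–Turán: let r_1, ..., r_184 be the row sums and z = Σ r_i the total number of 1s. Each pair of columns can share at most one row with both entries 1 (else a 2×2 all-ones block appears), so Σ_i C(r_i, 2) ≤ C(142, 2) = 10011. By convexity Σ_i C(r_i, 2) ≥ 184·C(z/184, 2) = z(z − 184)/(2·184), giving z² − 184z − 184·142·141 ≤ 0 and hence z ≤ (1/2)[184 + √(33856 + 4·3684048)] = (1/2)[184 + √14770048] ≈ (1/2)(184 + 3843.182) = 2013.591.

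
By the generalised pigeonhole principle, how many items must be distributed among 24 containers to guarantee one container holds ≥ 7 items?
n = (7 − 1)·24 + 1 = 145

By the generalised pigeonhole principle, to guarantee some box contains ≥ r objects we need more than (r − 1) · k objects total. Threshold: n = (r − 1) · k + 1. With r = 7 and k = 24: n = 6 · 24 + 1 = 144 + 1 = 145. For n = 144 = 6 · 24, we can put exactly 6 objects in every box, avoiding 7 in any single one — so 145 is tight.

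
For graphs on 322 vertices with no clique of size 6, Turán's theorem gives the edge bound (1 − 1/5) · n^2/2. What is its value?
Turán density bound = (4/5) · 322^2/2 = 207368/5 ≈ 41473.6

Turán's theorem: ex(n, K_{r+1}) is achieved by the complete r-partite Turán graph T(n, r) with parts as balanced as possible, and is at most (1 − 1/r) · n^2/2. For r = 5, n = 322: the density bound is (4/5) · 103684/2 = 207368/5 ≈ 41473.6. The integer-valued extremum is e(T(322, 5)) = 41473, which is strictly less than the density bound 207368/5 since 5 ∤ 322 (the parts of T(322, 5) cannot all be equal).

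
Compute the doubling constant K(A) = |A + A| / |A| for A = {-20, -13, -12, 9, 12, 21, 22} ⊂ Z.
K = |A + A| / |A| = 27/7

Enumerate A + A = {a + b : a, b ∈ A}. With |A| = 7, there are |A|^2 = 49 ordered sum pairs; collecting distinct values, A + A = {-40, -33, -32, -26, -25, -24, -11, -8, -4, -3, -1, 0, 1, 2, 8, 9, 10, 18, 21, 24, 30, 31, 33, 34, 42, 43, 44}, so |A + A| = 27. Thus K = 27/7. For comparison, the minimum possible |A + A| over all 7-element sets is 2·7 − 1 = 13 (so min K = 13/7), attained only by arithmetic progressions.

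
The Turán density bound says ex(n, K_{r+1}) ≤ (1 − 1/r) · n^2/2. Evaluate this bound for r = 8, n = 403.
Turán density bound = (7/8) · 403^2/2 = 1136863/16 ≈ 71053.9375

Turán's theorem: ex(n, K_{r+1}) is achieved by the complete r-partite Turán graph T(n, r) with parts as balanced as possible, and is at most (1 − 1/r) · n^2/2. For r = 8, n = 403: the density bound is (7/8) · 162409/2 = 1136863/16 ≈ 71053.9375. The integer-valued extremum is e(T(403, 8)) = 71053, which is strictly less than the density bound 1136863/16 since 8 ∤ 403 (the parts of T(403, 8) cannot all be equal).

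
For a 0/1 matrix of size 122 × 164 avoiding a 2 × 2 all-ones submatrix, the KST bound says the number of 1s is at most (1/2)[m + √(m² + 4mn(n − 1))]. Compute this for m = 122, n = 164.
z(122, 164; 2, 2) ≤ (1/2)[122 + √(122² + 4·122·164·163)] = (1/2)[122 + √13060100] = 1867.938

Kővári–Sós–Turán: let r_1, ..., r_122 be the row sums and z = Σ r_i the total number of 1s. Each pair of columns can share at most one row with both entries 1 (else a 2×2 all-ones block appears), so Σ_i C(r_i, 2) ≤ C(164, 2) = 13366. By convexity Σ_i C(r_i, 2) ≥ 122·C(z/122, 2) = z(z − 122)/(2·122), giving z² − 122z − 122·164·163 ≤ 0 and hence z ≤ (1/2)[122 + √(14884 + 4·3261304)] = (1/2)[122 + √13060100] ≈ (1/2)(122 + 3613.876) = 1867.938.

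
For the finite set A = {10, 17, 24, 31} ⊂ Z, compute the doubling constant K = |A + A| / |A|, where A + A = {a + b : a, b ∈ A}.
K = |A + A| / |A| = 7/4

Enumerate A + A = {a + b : a, b ∈ A}. With |A| = 4, there are |A|^2 = 16 ordered sum pairs; collecting distinct values, A + A = {20, 27, 34, 41, 48, 55, 62}, so |A + A| = 7. Thus K = 7/4. Here |A + A| = 2|A| − 1 = 7, the minimum possible — so K = 7/4 is minimal, which holds iff A is an arithmetic progression.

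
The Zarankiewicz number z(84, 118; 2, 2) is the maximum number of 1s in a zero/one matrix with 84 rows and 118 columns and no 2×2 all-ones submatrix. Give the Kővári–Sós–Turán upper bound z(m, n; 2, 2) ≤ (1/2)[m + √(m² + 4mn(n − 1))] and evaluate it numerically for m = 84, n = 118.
z(84, 118; 2, 2) ≤ (1/2)[84 + √(84² + 4·84·118·117)] = (1/2)[84 + √4645872] = 1119.7142

Kővári–Sós–Turán: let r_1, ..., r_84 be the row sums and z = Σ r_i the total number of 1s. Each pair of columns can share at most one row with both entries 1 (else a 2×2 all-ones block appears), so Σ_i C(r_i, 2) ≤ C(118, 2) = 6903. By convexity Σ_i C(r_i, 2) ≥ 84·C(z/84, 2) = z(z − 84)/(2·84), giving z² − 84z − 84·118·117 ≤ 0 and hence z ≤ (1/2)[84 + √(7056 + 4·1159704)] = (1/2)[84 + √4645872] ≈ (1/2)(84 + 2155.4285) = 1119.7142.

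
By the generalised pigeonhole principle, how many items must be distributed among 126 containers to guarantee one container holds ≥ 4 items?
n = (4 − 1)·126 + 1 = 379

By the generalised pigeonhole principle, to guarantee some box contains ≥ r objects we need more than (r − 1) · k objects total. Threshold: n = (r − 1) · k + 1. With r = 4 and k = 126: n = 3 · 126 + 1 = 378 + 1 = 379. For n = 378 = 3 · 126, we can put exactly 3 objects in every box, avoiding 4 in any single one — so 379 is tight.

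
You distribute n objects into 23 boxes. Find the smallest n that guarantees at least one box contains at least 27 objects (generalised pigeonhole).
n = (27 − 1)·23 + 1 = 599

By the generalised pigeonhole principle, to guarantee some box contains ≥ r objects we need more than (r − 1) · k objects total. Threshold: n = (r − 1) · k + 1. With r = 27 and k = 23: n = 26 · 23 + 1 = 598 + 1 = 599. For n = 598 = 26 · 23, we can put exactly 26 objects in every box, avoiding 27 in any single one — so 599 is tight.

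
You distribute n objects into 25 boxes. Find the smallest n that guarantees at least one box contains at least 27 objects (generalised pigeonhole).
n = (27 − 1)·25 + 1 = 651

By the generalised pigeonhole principle, to guarantee some box contains ≥ r objects we need more than (r − 1) · k objects total. Threshold: n = (r − 1) · k + 1. With r = 27 and k = 25: n = 26 · 25 + 1 = 650 + 1 = 651. For n = 650 = 26 · 25, we can put exactly 26 objects in every box, avoiding 27 in any single one — so 651 is tight.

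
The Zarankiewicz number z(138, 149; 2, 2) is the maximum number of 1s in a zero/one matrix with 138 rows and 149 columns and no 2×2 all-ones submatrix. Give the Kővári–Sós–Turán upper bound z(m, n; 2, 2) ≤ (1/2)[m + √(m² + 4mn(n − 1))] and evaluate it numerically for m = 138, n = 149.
z(138, 149; 2, 2) ≤ (1/2)[138 + √(138² + 4·138·149·148)] = (1/2)[138 + √12191748] = 1814.8342

Kővári–Sós–Turán: let r_1, ..., r_138 be the row sums and z = Σ r_i the total number of 1s. Each pair of columns can share at most one row with both entries 1 (else a 2×2 all-ones block appears), so Σ_i C(r_i, 2) ≤ C(149, 2) = 11026. By convexity Σ_i C(r_i, 2) ≥ 138·C(z/138, 2) = z(z − 138)/(2·138), giving z² − 138z − 138·149·148 ≤ 0 and hence z ≤ (1/2)[138 + √(19044 + 4·3043176)] = (1/2)[138 + √12191748] ≈ (1/2)(138 + 3491.6684) = 1814.8342.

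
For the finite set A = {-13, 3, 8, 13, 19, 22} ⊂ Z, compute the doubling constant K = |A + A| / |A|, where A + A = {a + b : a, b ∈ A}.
K = |A + A| / |A| = 19/6

Enumerate A + A = {a + b : a, b ∈ A}. With |A| = 6, there are |A|^2 = 36 ordered sum pairs; collecting distinct values, A + A = {-26, -10, -5, 0, 6, 9, 11, 16, 21, 22, 25, 26, 27, 30, 32, 35, 38, 41, 44}, so |A + A| = 19. Thus K = 19/6. For comparison, the minimum possible |A + A| over all 6-element sets is 2·6 − 1 = 11 (so min K = 11/6), attained only by arithmetic progressions.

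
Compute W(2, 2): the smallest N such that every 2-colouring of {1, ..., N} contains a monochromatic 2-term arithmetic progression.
W(2, 2) = 2 + 1 = 3

A 2-term AP is any pair of integers, so a monochromatic 2-AP exists iff some colour is used at least twice. With 2 colours, the colouring i ↦ i on {1, ..., 2} uses each colour once, avoiding any monochromatic pair, so W(2, 2) > 2. For {1, ..., 3}, pigeonhole forces two integers of the same colour, which form a monochromatic 2-AP. Hence W(2, 2) = 3.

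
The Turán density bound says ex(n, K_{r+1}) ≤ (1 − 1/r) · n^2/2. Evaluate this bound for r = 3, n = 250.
Turán density bound = (2/3) · 250^2/2 = 62500/3 ≈ 20833.3333

Turán's theorem: ex(n, K_{r+1}) is achieved by the complete r-partite Turán graph T(n, r) with parts as balanced as possible, and is at most (1 − 1/r) · n^2/2. For r = 3, n = 250: the density bound is (2/3) · 62500/2 = 62500/3 ≈ 20833.3333. The integer-valued extremum is e(T(250, 3)) = 20833, which is strictly less than the density bound 62500/3 since 3 ∤ 250 (the parts of T(250, 3) cannot all be equal).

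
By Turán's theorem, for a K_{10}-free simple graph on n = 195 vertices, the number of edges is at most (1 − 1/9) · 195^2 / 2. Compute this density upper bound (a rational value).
Turán density bound = (8/9) · 195^2/2 = 16900

Turán's theorem: ex(n, K_{r+1}) is achieved by the complete r-partite Turán graph T(n, r) with parts as balanced as possible, and is at most (1 − 1/r) · n^2/2. For r = 9, n = 195: the density bound is (8/9) · 38025/2 = 16900. The integer-valued extremum is e(T(195, 9)) = 16899, which is strictly less than the density bound 16900 since 9 ∤ 195 (the parts of T(195, 9) cannot all be equal).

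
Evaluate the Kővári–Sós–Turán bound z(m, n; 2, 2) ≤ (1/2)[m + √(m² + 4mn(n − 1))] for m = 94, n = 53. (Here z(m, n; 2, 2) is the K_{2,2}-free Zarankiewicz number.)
z(94, 53; 2, 2) ≤ (1/2)[94 + √(94² + 4·94·53·52)] = (1/2)[94 + √1045092] = 558.1487

Kővári–Sós–Turán: let r_1, ..., r_94 be the row sums and z = Σ r_i the total number of 1s. Each pair of columns can share at most one row with both entries 1 (else a 2×2 all-ones block appears), so Σ_i C(r_i, 2) ≤ C(53, 2) = 1378. By convexity Σ_i C(r_i, 2) ≥ 94·C(z/94, 2) = z(z − 94)/(2·94), giving z² − 94z − 94·53·52 ≤ 0 and hence z ≤ (1/2)[94 + √(8836 + 4·259064)] = (1/2)[94 + √1045092] ≈ (1/2)(94 + 1022.2974) = 558.1487.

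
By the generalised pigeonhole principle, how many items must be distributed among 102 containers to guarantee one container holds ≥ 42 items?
n = (42 − 1)·102 + 1 = 4183

By the generalised pigeonhole principle, to guarantee some box contains ≥ r objects we need more than (r − 1) · k objects total. Threshold: n = (r − 1) · k + 1. With r = 42 and k = 102: n = 41 · 102 + 1 = 4182 + 1 = 4183. For n = 4182 = 41 · 102, we can put exactly 41 objects in every box, avoiding 42 in any single one — so 4183 is tight.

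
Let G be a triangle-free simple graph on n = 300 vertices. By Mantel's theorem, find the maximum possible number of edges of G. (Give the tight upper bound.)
ex(300, K_3) = ⌊300^2/4⌋ = 22500

Mantel (1907): a triangle-free graph on n vertices has at most ⌊n^2/4⌋ edges, with equality for the complete bipartite graph K_{⌊n/2⌋, ⌈n/2⌉}. For n = 300: ⌊300^2/4⌋ = ⌊90000/4⌋ = 22500. The extremal graph is K_{150, 150}, which has 150·150 = 22500 edges.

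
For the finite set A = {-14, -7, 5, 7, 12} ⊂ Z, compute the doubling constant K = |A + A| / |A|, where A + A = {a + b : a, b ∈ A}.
K = |A + A| / |A| = 14/5

Enumerate A + A = {a + b : a, b ∈ A}. With |A| = 5, there are |A|^2 = 25 ordered sum pairs; collecting distinct values, A + A = {-28, -21, -14, -9, -7, -2, 0, 5, 10, 12, 14, 17, 19, 24}, so |A + A| = 14. Thus K = 14/5. For comparison, the minimum possible |A + A| over all 5-element sets is 2·5 − 1 = 9 (so min K = 9/5), attained only by arithmetic progressions.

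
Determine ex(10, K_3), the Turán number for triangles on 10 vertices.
ex(10, K_3) = ⌊10^2/4⌋ = 25

Mantel (1907): a triangle-free graph on n vertices has at most ⌊n^2/4⌋ edges, with equality for the complete bipartite graph K_{⌊n/2⌋, ⌈n/2⌉}. For n = 10: ⌊10^2/4⌋ = ⌊100/4⌋ = 25. The extremal graph is K_{5, 5}, which has 5·5 = 25 edges.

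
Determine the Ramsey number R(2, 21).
R(2, 21) = 21

R(2, k) = k for all k ≥ 2: in a 2-colouring of K_k, either some edge is red (a red K_2) or all edges are blue (a blue K_k). And K_{20} coloured all-blue has no blue K_21, so R(2, 21) > 20. Hence R(2, 21) = 21.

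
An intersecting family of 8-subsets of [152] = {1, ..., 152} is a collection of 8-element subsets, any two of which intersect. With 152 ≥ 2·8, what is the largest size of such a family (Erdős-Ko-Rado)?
max |F| = C(151, 7) = 308406729925

Erdős-Ko-Rado (1961): when n ≥ 2k, max |F| = C(n−1, k−1). The bound is attained by the star {A : i ∈ A} for any fixed i ∈ [n]. Here C(152−1, 8−1) = C(151, 7) = 308406729925.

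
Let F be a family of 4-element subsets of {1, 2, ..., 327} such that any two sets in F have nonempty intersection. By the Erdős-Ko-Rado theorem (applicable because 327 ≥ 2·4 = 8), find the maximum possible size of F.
max |F| = C(326, 3) = 5721300

Erdős-Ko-Rado (1961): when n ≥ 2k, max |F| = C(n−1, k−1). The bound is attained by the star {A : i ∈ A} for any fixed i ∈ [n]. Here C(327−1, 4−1) = C(326, 3) = 5721300.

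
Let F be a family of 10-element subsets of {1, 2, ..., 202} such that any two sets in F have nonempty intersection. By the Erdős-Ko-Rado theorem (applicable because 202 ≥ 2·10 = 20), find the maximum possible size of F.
max |F| = C(201, 9) = 1230544247958025

The Erdős-Ko-Rado theorem states: for n ≥ 2k, an intersecting family of k-subsets of an n-element set has size at most C(n − 1, k − 1), with equality for 'star' families {A ⊆ [n] : |A| = k, i ∈ A} (fix an element i). For n = 202, k = 10: C(201, 9) = 1230544247958025.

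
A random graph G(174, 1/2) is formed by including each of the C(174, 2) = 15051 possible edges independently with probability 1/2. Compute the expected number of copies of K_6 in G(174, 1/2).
E[# K_6] = C(174, 6) · (1/2)^C(6, 2) = 35328324291 / 2^15 ≈ 1078134.896576

For each 6-subset S of vertices (there are C(174, 6) = 35328324291 such S), let X_S = 1 if S induces a K_6 (all C(6, 2) = 15 edges present). Then P(X_S = 1) = (1/2)^15 = 1/32768. By linearity of expectation, E[# K_6] = C(174, 6) · (1/2)^15 = 35328324291 / 32768 ≈ 1078134.896576.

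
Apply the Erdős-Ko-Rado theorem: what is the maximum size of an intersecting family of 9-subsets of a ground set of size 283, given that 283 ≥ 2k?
max |F| = C(282, 8) = 897353333100675

Erdős-Ko-Rado (1961): when n ≥ 2k, max |F| = C(n−1, k−1). The bound is attained by the star {A : i ∈ A} for any fixed i ∈ [n]. Here C(283−1, 9−1) = C(282, 8) = 897353333100675.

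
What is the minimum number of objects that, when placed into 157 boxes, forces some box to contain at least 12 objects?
n = (12 − 1)·157 + 1 = 1728

By the generalised pigeonhole principle, to guarantee some box contains ≥ r objects we need more than (r − 1) · k objects total. Threshold: n = (r − 1) · k + 1. With r = 12 and k = 157: n = 11 · 157 + 1 = 1727 + 1 = 1728. For n = 1727 = 11 · 157, we can put exactly 11 objects in every box, avoiding 12 in any single one — so 1728 is tight.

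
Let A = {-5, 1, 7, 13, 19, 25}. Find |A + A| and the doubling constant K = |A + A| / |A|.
K = |A + A| / |A| = 11/6

Enumerate A + A = {a + b : a, b ∈ A}. With |A| = 6, there are |A|^2 = 36 ordered sum pairs; collecting distinct values, A + A = {-10, -4, 2, 8, 14, 20, 26, 32, 38, 44, 50}, so |A + A| = 11. Thus K = 11/6. Here |A + A| = 2|A| − 1 = 11, the minimum possible — so K = 11/6 is minimal, which holds iff A is an arithmetic progression.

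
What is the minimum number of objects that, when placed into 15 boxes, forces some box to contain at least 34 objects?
n = (34 − 1)·15 + 1 = 496

By the generalised pigeonhole principle, to guarantee some box contains ≥ r objects we need more than (r − 1) · k objects total. Threshold: n = (r − 1) · k + 1. With r = 34 and k = 15: n = 33 · 15 + 1 = 495 + 1 = 496. For n = 495 = 33 · 15, we can put exactly 33 objects in every box, avoiding 34 in any single one — so 496 is tight.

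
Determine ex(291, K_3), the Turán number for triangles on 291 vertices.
ex(291, K_3) = ⌊291^2/4⌋ = 21170

Mantel (1907): a triangle-free graph on n vertices has at most ⌊n^2/4⌋ edges, with equality for the complete bipartite graph K_{⌊n/2⌋, ⌈n/2⌉}. For n = 291: ⌊291^2/4⌋ = ⌊84681/4⌋ = 21170. The extremal graph is K_{145, 146}, which has 145·146 = 21170 edges.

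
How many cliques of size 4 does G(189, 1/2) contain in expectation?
E[# K_4] = C(189, 4) · (1/2)^C(4, 2) = 51494751 / 2^6 = 804605.484375

For each 4-subset S of vertices (there are C(189, 4) = 51494751 such S), let X_S = 1 if S induces a K_4 (all C(4, 2) = 6 edges present). Then P(X_S = 1) = (1/2)^6 = 1/64. By linearity of expectation, E[# K_4] = C(189, 4) · (1/2)^6 = 51494751 / 64 = 804605.484375.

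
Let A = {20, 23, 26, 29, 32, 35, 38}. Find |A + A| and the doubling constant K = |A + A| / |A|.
K = |A + A| / |A| = 13/7

Enumerate A + A = {a + b : a, b ∈ A}. With |A| = 7, there are |A|^2 = 49 ordered sum pairs; collecting distinct values, A + A = {40, 43, 46, 49, 52, 55, 58, 61, 64, 67, 70, 73, 76}, so |A + A| = 13. Thus K = 13/7. Here |A + A| = 2|A| − 1 = 13, the minimum possible — so K = 13/7 is minimal, which holds iff A is an arithmetic progression.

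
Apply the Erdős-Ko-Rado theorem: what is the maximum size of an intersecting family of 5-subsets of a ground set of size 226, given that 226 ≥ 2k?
max |F| = C(225, 4) = 103962600

The Erdős-Ko-Rado theorem states: for n ≥ 2k, an intersecting family of k-subsets of an n-element set has size at most C(n − 1, k − 1), with equality for 'star' families {A ⊆ [n] : |A| = k, i ∈ A} (fix an element i). For n = 226, k = 5: C(225, 4) = 103962600.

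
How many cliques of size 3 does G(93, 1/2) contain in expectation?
E[# K_3] = C(93, 3) · (1/2)^C(3, 2) = 129766 / 2^3 = 64883/4 = 16220.75

For each 3-subset S of vertices (there are C(93, 3) = 129766 such S), let X_S = 1 if S induces a K_3 (all C(3, 2) = 3 edges present). Then P(X_S = 1) = (1/2)^3 = 1/8. By linearity of expectation, E[# K_3] = C(93, 3) · (1/2)^3 = 129766 / 8 = 64883/4 = 16220.75.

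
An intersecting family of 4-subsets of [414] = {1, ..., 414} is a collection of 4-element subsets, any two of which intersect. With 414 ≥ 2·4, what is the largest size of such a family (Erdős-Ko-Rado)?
max |F| = C(413, 3) = 11655686

The Erdős-Ko-Rado theorem states: for n ≥ 2k, an intersecting family of k-subsets of an n-element set has size at most C(n − 1, k − 1), with equality for 'star' families {A ⊆ [n] : |A| = k, i ∈ A} (fix an element i). For n = 414, k = 4: C(413, 3) = 11655686.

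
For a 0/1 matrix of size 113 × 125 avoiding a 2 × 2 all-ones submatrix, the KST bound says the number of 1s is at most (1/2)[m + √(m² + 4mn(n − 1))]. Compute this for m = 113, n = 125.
z(113, 125; 2, 2) ≤ (1/2)[113 + √(113² + 4·113·125·124)] = (1/2)[113 + √7018769] = 1381.148

Kővári–Sós–Turán: let r_1, ..., r_113 be the row sums and z = Σ r_i the total number of 1s. Each pair of columns can share at most one row with both entries 1 (else a 2×2 all-ones block appears), so Σ_i C(r_i, 2) ≤ C(125, 2) = 7750. By convexity Σ_i C(r_i, 2) ≥ 113·C(z/113, 2) = z(z − 113)/(2·113), giving z² − 113z − 113·125·124 ≤ 0 and hence z ≤ (1/2)[113 + √(12769 + 4·1751500)] = (1/2)[113 + √7018769] ≈ (1/2)(113 + 2649.2959) = 1381.148.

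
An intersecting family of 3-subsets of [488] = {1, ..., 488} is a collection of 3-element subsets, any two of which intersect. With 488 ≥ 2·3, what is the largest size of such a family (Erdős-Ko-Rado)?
max |F| = C(487, 2) = 118341

The Erdős-Ko-Rado theorem states: for n ≥ 2k, an intersecting family of k-subsets of an n-element set has size at most C(n − 1, k − 1), with equality for 'star' families {A ⊆ [n] : |A| = k, i ∈ A} (fix an element i). For n = 488, k = 3: C(487, 2) = 118341.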